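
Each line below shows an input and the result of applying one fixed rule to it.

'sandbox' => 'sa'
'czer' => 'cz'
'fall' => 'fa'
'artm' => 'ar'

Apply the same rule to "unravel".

un

The transformation: keep only the first 2 characters.
So "unravel" becomes "un".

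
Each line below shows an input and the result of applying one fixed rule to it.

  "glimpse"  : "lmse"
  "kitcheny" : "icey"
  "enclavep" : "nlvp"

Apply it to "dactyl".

What's happening: swap each adjacent pair of characters (1↔2, 3↔4, ...), then keep every other character starting from the first (positions 1st, 3rd, 5th, ...).
"dactyl" → "adtcly" → "atl".

atl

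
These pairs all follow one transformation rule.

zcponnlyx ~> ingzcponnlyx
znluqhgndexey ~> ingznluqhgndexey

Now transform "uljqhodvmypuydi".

inguljqhodvmypuydi

Rule — prepend "ing".
So "uljqhodvmypuydi" becomes "inguljqhodvmypuydi".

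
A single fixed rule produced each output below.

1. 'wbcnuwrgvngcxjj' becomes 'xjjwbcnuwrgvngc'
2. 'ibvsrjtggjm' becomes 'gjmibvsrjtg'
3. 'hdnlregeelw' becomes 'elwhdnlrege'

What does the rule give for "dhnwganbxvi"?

The pattern: move the last 3 characters to the front (rotate right by 3).
Applying that to "dhnwganbxvi" gives "xvidhnwganb".

xvidhnwganb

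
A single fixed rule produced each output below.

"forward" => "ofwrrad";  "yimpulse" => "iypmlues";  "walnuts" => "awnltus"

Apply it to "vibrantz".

The transformation: swap each adjacent pair of characters (1↔2, 3↔4, ...).
For "vibrantz" the result is "ivrbnazt".

ivrbnazt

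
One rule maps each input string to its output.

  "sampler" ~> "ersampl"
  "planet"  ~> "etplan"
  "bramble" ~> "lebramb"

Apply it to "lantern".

Rule — move the last 2 characters to the front (rotate right by 2).
Applying that to "lantern" gives "rnlante".

rnlante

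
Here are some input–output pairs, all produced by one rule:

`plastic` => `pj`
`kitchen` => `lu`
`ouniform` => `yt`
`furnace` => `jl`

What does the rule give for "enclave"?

The transformation: shift every letter 7 places forward in the alphabet (wrapping around), then keep only the last 2 characters.
So "enclave" becomes "cl".

cl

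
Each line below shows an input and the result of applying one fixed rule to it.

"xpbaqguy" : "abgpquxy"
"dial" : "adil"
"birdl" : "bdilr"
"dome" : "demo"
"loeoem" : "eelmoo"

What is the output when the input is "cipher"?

Looking at the pairs, the operation is to sort the characters into alphabetical order.
On "cipher" that produces "cehipr".

cehipr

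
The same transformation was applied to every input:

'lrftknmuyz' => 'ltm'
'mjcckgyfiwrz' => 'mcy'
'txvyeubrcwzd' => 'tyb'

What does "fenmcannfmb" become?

Each output is the input with this applied: delete the last 3 characters, then keep one character in every 3, starting at position 1 (positions 1st, 4th, 7th, ...).
Working it through for "fenmcannfmb": intermediate "fenmcann", final "fmn".
(Check on "txvyeubrcwzd": → "txvyeubrc" → "tyb" ✓)

fmn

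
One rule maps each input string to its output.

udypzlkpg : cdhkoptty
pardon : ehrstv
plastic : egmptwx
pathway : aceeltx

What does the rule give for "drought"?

In each case the input is transformed by: shift every letter 4 places forward in the alphabet (wrapping around), then sort the characters into alphabetical order.
On "drought": the first step gives "hvsyklx", and the second then gives "hklsvxy".

hklsvxy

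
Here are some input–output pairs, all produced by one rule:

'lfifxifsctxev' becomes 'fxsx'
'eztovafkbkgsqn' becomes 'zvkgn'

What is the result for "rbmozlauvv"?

The pattern: keep one character in every 3, starting at position 2 (positions 2nd, 5th, 8th, ...).
"rbmozlauvv" → "bzu".

bzu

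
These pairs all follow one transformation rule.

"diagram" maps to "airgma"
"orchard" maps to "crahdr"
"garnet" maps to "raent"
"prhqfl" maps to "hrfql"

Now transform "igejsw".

Rule — delete the first character, then swap each adjacent pair of characters (1↔2, 3↔4, ...).
On "igejsw": the first step gives "gejsw", and the second then gives "egsjw".
(Check on "prhqfl": → "rhqfl" → "hrfql" ✓)

egsjw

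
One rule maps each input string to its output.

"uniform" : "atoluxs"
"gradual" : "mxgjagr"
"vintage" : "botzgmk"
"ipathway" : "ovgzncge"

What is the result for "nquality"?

The pattern: shift every letter 6 places forward in the alphabet (wrapping around).
Applying that to "nquality" gives "twagroze".

twagroze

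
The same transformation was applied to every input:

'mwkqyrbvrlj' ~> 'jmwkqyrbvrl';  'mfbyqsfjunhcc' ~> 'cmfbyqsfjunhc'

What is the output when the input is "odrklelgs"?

In each case the input is transformed by: move the last character to the front.
So "odrklelgs" becomes "sodrklelg".

sodrklelg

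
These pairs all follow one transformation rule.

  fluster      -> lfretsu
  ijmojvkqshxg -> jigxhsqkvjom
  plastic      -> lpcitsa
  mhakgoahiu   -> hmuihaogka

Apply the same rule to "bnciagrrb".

nbbrrgaic

What's happening: move the first 2 characters to the end (rotate left by 2), then reverse the string.
"bnciagrrb" → "ciagrrbbn" → "nbbrrgaic".
(Check on "ijmojvkqshxg": → "mojvkqshxgij" → "jigxhsqkvjom" ✓)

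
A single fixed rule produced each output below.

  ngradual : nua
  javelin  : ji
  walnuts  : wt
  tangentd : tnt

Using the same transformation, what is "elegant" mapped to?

The pattern: swap each adjacent pair of characters (1↔2, 3↔4, ...), then keep one character in every 3, starting at position 2 (positions 2nd, 5th, 8th, ...).
Applying both steps to "elegant": "legenat", then "en".
(Check on "ngradual": → "gnarudla" → "nua" ✓)

en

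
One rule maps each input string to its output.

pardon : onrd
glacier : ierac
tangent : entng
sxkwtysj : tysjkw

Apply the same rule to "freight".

The transformation: delete the first 2 characters, then move the first 2 characters to the end (rotate left by 2).
For "freight", step one produces "eight"; step two turns that into "ghtei".

ghtei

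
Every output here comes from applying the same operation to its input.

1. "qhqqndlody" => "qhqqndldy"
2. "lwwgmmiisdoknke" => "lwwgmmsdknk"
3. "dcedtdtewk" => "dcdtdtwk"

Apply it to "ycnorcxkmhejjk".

The transformation: remove every vowel.
So "ycnorcxkmhejjk" becomes "ycnrcxkmhjjk".

ycnrcxkmhjjk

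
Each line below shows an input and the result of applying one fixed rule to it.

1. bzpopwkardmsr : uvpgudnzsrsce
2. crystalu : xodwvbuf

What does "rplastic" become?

flwvdosu

Rule — reverse the string, then shift every letter 3 places forward in the alphabet (wrapping around).
Starting from "rplastic": after the first operation, "citsalpr"; after the second, "flwvdosu".
(Check on "bzpopwkardmsr": → "rsmdrakwpopzb" → "uvpgudnzsrsce" ✓)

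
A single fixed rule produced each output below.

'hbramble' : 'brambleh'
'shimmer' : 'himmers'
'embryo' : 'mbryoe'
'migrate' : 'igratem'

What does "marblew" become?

Each output is the input with this applied: move the first character to the end.
So "marblew" becomes "arblewm".

arblewm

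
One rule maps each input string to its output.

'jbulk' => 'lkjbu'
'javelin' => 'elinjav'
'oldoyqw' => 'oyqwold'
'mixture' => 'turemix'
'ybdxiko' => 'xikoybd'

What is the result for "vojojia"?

The pattern: move the first 3 characters to the end (rotate left by 3).
So "vojojia" becomes "ojiavoj".

ojiavoj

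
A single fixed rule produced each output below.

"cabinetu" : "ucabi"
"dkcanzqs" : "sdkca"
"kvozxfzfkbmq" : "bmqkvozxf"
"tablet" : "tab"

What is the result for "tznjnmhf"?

ftznj

Each output is the input with this applied: swap the front and back halves of the string, then delete the first 3 characters.
Working it through for "tznjnmhf": intermediate "nmhftznj", final "ftznj".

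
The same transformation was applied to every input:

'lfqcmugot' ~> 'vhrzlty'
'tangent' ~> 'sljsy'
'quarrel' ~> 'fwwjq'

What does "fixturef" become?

The transformation: shift every letter 5 places forward in the alphabet (wrapping around), then delete the first 2 characters.
"fixturef" → "kncyzwjk" → "cyzwjk".

cyzwjk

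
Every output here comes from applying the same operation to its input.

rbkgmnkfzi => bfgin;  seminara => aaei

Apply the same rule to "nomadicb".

What's happening: keep every other character starting from the second (positions 2nd, 4th, 6th, ...), then sort the characters into alphabetical order.
"nomadicb" → "oaib" → "abio".

abio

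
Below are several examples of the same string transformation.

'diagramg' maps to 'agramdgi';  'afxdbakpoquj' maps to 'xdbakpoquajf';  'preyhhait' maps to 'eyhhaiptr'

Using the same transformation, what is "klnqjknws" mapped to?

nqjknwksl

What's happening: swap the first and last characters, then move the first 2 characters to the end (rotate left by 2).
Starting from "klnqjknws": after the first operation, "slnqjknwk"; after the second, "nqjknwksl".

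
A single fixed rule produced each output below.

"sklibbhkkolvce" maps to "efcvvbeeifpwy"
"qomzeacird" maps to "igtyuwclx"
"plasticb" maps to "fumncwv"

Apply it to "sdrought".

Each output is the input with this applied: shift every letter 6 places backward in the alphabet (wrapping around), then delete the first character.
For "sdrought", step one produces "mxlioabn"; step two turns that into "xlioabn".
(Check on "sklibbhkkolvce": → "mefcvvbeeifpwy" → "efcvvbeeifpwy" ✓)

xlioabn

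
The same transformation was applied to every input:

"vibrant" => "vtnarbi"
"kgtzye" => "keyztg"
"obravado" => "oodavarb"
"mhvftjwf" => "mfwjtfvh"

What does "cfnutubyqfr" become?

The rule is to reverse the string, then move the last character to the front.
Working it through for "cfnutubyqfr": intermediate "rfqybutunfc", final "crfqybutunf".

crfqybutunf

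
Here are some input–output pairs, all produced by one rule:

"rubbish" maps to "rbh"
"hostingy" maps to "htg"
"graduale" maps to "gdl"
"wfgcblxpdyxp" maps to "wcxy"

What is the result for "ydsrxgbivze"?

yrbz

Rule — keep one character in every 3, starting at position 1 (positions 1st, 4th, 7th, ...).
On "ydsrxgbivze" that produces "yrbz".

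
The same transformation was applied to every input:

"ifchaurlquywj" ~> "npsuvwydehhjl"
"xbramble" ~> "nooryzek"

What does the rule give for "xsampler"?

nryzcefk

The transformation: sort the characters into alphabetical order, then shift every letter 13 places forward in the alphabet (wrapping around) — i.e. ROT13.
For "xsampler", step one produces "aelmprsx"; step two turns that into "nryzcefk".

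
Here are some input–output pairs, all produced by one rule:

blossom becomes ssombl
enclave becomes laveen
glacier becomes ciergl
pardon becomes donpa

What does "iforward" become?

Each output is the input with this applied: move the first 2 characters to the end (rotate left by 2), then delete the first character.
"iforward" → "orwardif" → "rwardif".

rwardif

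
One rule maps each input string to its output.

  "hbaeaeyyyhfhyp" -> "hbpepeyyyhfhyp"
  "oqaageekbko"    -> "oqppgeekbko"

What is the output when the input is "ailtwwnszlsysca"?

piltwwnszlsyscp

Rule — replace every "a" with "p".
"ailtwwnszlsysca" → "piltwwnszlsyscp".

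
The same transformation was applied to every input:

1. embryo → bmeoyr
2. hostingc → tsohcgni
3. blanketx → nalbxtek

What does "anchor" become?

cnaroh

The rule is to reverse the string, then swap the front and back halves of the string.
So "anchor" becomes "cnaroh".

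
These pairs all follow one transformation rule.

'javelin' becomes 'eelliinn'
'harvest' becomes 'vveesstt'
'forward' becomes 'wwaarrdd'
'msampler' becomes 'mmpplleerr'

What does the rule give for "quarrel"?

rrrreell

What's happening: delete the first 3 characters, then double every character.
Doing the same to "quarrel": "rrrreell".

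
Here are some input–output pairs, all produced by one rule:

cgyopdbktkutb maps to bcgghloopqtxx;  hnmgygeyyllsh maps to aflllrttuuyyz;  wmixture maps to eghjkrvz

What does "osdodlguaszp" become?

bbcffhmnqqty

Each output is the input with this applied: shift every letter 13 places forward in the alphabet (wrapping around) — i.e. ROT13, then sort the characters into alphabetical order.
For "osdodlguaszp", step one produces "bfqbqythnfmc"; step two turns that into "bbcffhmnqqty".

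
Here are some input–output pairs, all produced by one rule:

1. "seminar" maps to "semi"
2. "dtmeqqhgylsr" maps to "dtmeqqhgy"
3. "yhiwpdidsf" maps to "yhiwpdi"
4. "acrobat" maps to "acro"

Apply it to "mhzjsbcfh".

mhzjsb

The pattern: delete the last 3 characters.
On "mhzjsbcfh" that produces "mhzjsb".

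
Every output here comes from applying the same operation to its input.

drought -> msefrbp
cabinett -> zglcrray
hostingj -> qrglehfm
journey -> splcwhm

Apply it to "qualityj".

The transformation: shift every letter 2 places backward in the alphabet (wrapping around), then move the first 2 characters to the end (rotate left by 2).
On "qualityj": the first step gives "osyjgrwh", and the second then gives "yjgrwhos".

yjgrwhos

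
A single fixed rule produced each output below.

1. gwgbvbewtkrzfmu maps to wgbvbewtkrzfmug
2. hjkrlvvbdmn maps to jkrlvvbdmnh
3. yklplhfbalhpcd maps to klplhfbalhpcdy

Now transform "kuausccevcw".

uausccevcwk

The rule is to move the first character to the end.
Doing the same to "kuausccevcw": "uausccevcwk".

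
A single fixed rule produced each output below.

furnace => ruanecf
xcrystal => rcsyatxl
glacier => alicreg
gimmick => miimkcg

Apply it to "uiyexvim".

yixeivum

What's happening: move the first character to the end, then swap each adjacent pair of characters (1↔2, 3↔4, ...).
"uiyexvim" → "iyexvimu" → "yixeivum".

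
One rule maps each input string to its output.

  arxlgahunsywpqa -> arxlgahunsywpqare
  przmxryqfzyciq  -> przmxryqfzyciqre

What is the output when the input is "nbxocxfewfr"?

Each output is the input with this applied: append "re".
So "nbxocxfewfr" becomes "nbxocxfewfrre".

nbxocxfewfrre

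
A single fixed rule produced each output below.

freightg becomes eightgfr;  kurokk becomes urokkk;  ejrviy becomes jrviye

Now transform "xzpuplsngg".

uplsnggxzp

What's happening: move the last 2 characters to the front (rotate right by 2), then swap the front and back halves of the string.
For "xzpuplsngg", step one produces "ggxzpuplsn"; step two turns that into "uplsnggxzp".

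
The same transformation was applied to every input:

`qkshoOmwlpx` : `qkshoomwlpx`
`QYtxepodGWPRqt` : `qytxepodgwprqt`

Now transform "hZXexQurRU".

The pattern: convert every letter to lowercase.
On "hZXexQurRU" that produces "hzxexqurru".

hzxexqurru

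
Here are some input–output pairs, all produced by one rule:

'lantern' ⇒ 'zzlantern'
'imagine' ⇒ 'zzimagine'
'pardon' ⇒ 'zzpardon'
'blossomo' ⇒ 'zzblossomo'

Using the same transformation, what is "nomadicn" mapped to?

zznomadicn

Each output is the input with this applied: prepend "zz".
So "nomadicn" becomes "zznomadicn".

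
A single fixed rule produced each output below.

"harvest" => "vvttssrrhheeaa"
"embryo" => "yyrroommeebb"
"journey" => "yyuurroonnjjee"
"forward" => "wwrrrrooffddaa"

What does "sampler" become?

ssrrppmmlleeaa

What's happening: double every character, then sort the characters into reverse alphabetical order.
Applying both steps to "sampler": "ssaammpplleerr", then "ssrrppmmlleeaa".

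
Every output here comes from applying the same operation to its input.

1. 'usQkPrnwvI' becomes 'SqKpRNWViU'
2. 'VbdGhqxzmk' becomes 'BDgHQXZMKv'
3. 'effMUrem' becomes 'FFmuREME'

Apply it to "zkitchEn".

KITCHeNZ

What's happening: move the first character to the end, then flip the case of every letter.
For "zkitchEn", step one produces "kitchEnz"; step two turns that into "KITCHeNZ".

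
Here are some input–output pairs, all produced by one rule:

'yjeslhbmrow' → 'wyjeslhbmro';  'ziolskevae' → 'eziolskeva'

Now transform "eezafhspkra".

The transformation: move the last character to the front.
So "eezafhspkra" becomes "aeezafhspkr".

aeezafhspkr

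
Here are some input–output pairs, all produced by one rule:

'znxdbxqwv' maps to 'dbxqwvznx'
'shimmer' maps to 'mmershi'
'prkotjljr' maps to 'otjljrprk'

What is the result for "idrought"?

oughtidr

Each output is the input with this applied: move the first 3 characters to the end (rotate left by 3).
So "idrought" becomes "oughtidr".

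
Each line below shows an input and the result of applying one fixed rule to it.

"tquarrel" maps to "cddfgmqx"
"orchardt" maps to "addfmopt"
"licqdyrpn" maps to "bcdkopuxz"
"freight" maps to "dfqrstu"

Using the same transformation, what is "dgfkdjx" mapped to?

Rule — shift every letter 12 places forward in the alphabet (wrapping around), then sort the characters into alphabetical order.
For "dgfkdjx", step one produces "psrwpvj"; step two turns that into "jpprsvw".

jpprsvw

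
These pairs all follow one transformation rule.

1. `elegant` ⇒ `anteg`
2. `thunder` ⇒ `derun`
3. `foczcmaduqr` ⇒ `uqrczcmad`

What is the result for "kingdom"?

domng

The pattern: delete the first 2 characters, then move the last 3 characters to the front (rotate right by 3).
On "kingdom": the first step gives "ngdom", and the second then gives "domng".
(Check on "thunder": → "under" → "derun" ✓)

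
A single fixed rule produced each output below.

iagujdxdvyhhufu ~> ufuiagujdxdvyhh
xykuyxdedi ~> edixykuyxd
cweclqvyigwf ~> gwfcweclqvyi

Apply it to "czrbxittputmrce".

rceczrbxittputm

In each case the input is transformed by: move the last 3 characters to the front (rotate right by 3).
On "czrbxittputmrce" that produces "rceczrbxittputm".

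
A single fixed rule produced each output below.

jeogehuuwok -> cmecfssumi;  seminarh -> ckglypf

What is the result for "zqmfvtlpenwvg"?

okdtrjnclute

The transformation: delete the first character, then shift every letter 2 places backward in the alphabet (wrapping around).
On "zqmfvtlpenwvg": the first step gives "qmfvtlpenwvg", and the second then gives "okdtrjnclute".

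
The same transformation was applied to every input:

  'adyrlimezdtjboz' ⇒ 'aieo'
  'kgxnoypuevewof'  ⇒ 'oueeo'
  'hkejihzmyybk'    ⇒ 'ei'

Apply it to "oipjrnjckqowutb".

The pattern: keep only the vowels.
Doing the same to "oipjrnjckqowutb": "oiou".

oiou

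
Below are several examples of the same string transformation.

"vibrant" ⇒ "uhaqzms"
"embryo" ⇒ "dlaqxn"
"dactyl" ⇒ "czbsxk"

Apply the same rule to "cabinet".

Rule — shift every letter 1 place backward in the alphabet (wrapping around).
On "cabinet" that produces "bzahmds".

bzahmds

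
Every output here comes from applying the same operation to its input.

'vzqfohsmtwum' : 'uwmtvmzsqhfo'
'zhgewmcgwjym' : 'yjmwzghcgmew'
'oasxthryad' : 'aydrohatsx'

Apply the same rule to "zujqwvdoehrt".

rhtezoudjvqw

The pattern: move the last 2 characters to the front (rotate right by 2), then take characters alternately from the front and the back (1st, last, 2nd, 2nd-last, ...).
On "zujqwvdoehrt": the first step gives "rtzujqwvdoeh", and the second then gives "rhtezoudjvqw".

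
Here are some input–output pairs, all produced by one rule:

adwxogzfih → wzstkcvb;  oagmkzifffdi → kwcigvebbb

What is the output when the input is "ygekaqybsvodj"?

ucagwmuxork

The pattern: shift every letter 4 places backward in the alphabet (wrapping around), then delete the last 2 characters.
Starting from "ygekaqybsvodj": after the first operation, "ucagwmuxorkzf"; after the second, "ucagwmuxork".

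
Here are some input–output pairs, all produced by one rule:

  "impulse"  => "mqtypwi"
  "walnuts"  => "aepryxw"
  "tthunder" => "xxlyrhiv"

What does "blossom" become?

fpswwsq

The pattern: shift every letter 4 places forward in the alphabet (wrapping around).
Doing the same to "blossom": "fpswwsq".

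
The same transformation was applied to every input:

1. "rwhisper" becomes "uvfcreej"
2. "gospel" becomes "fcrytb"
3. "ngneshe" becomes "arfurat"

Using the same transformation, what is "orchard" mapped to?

puneqbe

Looking at the pairs, the operation is to shift every letter 13 places forward in the alphabet (wrapping around) — i.e. ROT13, then move the first 2 characters to the end (rotate left by 2).
Doing the same to "orchard": "puneqbe".
(Check on "ngneshe": → "atarfur" → "arfurat" ✓)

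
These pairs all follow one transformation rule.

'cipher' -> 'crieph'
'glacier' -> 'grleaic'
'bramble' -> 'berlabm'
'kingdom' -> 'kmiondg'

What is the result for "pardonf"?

pfanrod

The pattern: take characters alternately from the front and the back (1st, last, 2nd, 2nd-last, ...).
For "pardonf" the result is "pfanrod".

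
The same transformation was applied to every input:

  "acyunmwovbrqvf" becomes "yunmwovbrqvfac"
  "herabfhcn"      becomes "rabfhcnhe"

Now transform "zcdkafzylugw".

The rule is to move the first 2 characters to the end (rotate left by 2).
So "zcdkafzylugw" becomes "dkafzylugwzc".

dkafzylugwzc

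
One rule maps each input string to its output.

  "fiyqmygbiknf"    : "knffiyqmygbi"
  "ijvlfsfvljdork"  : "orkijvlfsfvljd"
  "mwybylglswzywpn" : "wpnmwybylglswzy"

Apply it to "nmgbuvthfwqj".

wqjnmgbuvthf

Looking at the pairs, the operation is to move the last 3 characters to the front (rotate right by 3).
For "nmgbuvthfwqj" the result is "wqjnmgbuvthf".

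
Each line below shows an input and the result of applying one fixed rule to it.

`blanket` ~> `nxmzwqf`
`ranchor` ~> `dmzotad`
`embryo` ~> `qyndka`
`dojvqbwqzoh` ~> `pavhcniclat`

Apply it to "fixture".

rujfgdq

Rule — shift every letter 12 places forward in the alphabet (wrapping around).
On "fixture" that produces "rujfgdq".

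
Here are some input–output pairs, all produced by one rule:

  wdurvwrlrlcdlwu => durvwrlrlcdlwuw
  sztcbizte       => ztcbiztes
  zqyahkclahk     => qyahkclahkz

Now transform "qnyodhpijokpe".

nyodhpijokpeq

Each output is the input with this applied: move the first character to the end.
Applying that to "qnyodhpijokpe" gives "nyodhpijokpeq".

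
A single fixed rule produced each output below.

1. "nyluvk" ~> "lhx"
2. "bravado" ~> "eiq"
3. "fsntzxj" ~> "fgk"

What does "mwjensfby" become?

The rule is to keep every other character starting from the second (positions 2nd, 4th, 6th, ...), then shift every letter 13 places forward in the alphabet (wrapping around) — i.e. ROT13.
Starting from "mwjensfby": after the first operation, "wesb"; after the second, "jrfo".

jrfo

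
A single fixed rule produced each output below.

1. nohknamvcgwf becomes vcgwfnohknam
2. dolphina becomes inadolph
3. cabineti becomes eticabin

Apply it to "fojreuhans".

hansfojreu

The pattern: move the first character to the end, then swap the front and back halves of the string.
Starting from "fojreuhans": after the first operation, "ojreuhansf"; after the second, "hansfojreu".
(Check on "cabineti": → "abinetic" → "eticabin" ✓)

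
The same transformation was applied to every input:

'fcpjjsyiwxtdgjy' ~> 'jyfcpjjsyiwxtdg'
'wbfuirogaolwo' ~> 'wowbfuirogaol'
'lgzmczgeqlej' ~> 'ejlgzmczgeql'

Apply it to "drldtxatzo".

Each output is the input with this applied: move the last 2 characters to the front (rotate right by 2).
"drldtxatzo" → "zodrldtxat".

zodrldtxat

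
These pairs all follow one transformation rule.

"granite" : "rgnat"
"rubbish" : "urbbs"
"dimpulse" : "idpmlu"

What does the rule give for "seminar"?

Each output is the input with this applied: swap each adjacent pair of characters (1↔2, 3↔4, ...), then delete the last 2 characters.
"seminar" → "esimanr" → "esima".

esima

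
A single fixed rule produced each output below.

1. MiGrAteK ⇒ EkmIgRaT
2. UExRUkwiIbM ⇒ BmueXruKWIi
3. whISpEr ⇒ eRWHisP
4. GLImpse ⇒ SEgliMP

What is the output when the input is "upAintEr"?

The rule is to move the last 2 characters to the front (rotate right by 2), then flip the case of every letter.
Applying both steps to "upAintEr": "ErupAint", then "eRUPaINT".

eRUPaINT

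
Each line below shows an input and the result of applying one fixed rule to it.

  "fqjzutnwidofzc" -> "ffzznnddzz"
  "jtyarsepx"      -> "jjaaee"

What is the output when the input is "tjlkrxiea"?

Looking at the pairs, the operation is to keep one character in every 3, starting at position 1 (positions 1st, 4th, 7th, ...), then double every character.
Applying that to "tjlkrxiea" gives "ttkkii".

ttkkii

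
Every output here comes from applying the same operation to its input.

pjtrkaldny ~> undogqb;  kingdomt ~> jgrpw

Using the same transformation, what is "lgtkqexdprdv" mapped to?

nthagsugy

Each output is the input with this applied: delete the first 3 characters, then shift every letter 3 places forward in the alphabet (wrapping around).
On "lgtkqexdprdv": the first step gives "kqexdprdv", and the second then gives "nthagsugy".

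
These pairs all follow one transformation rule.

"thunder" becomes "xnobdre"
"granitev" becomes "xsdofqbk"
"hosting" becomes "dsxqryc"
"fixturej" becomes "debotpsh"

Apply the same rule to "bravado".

fknylbk

What's happening: move the first 3 characters to the end (rotate left by 3), then shift every letter 10 places forward in the alphabet (wrapping around).
For "bravado", step one produces "vadobra"; step two turns that into "fknylbk".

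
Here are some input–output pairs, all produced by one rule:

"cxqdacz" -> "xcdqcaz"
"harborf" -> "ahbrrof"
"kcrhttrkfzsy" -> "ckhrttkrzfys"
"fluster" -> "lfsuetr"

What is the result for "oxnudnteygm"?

xounndetgym

The transformation: swap each adjacent pair of characters (1↔2, 3↔4, ...).
So "oxnudnteygm" becomes "xounndetgym".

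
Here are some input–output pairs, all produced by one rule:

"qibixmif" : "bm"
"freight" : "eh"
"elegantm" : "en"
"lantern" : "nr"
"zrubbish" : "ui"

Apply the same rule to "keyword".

Each output is the input with this applied: keep one character in every 3, starting at position 3 (positions 3rd, 6th, 9th, ...).
So "keyword" becomes "yr".

yr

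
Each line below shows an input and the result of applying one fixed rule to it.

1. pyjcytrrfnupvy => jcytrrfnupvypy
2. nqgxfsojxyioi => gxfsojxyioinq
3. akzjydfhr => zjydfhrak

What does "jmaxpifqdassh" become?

axpifqdasshjm

What's happening: move the first 2 characters to the end (rotate left by 2).
Doing the same to "jmaxpifqdassh": "axpifqdasshjm".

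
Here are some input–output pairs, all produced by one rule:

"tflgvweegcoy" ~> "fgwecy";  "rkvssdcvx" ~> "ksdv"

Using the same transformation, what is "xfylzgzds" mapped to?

flgd

What's happening: keep every other character starting from the second (positions 2nd, 4th, 6th, ...).
For "xfylzgzds" the result is "flgd".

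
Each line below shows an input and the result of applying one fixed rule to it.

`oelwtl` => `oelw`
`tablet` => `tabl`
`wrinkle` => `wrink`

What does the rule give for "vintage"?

vinta

The rule is to delete the last 2 characters.
Doing the same to "vintage": "vinta".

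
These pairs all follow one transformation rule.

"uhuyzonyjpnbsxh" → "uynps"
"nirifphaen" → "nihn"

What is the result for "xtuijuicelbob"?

Looking at the pairs, the operation is to keep one character in every 3, starting at position 1 (positions 1st, 4th, 7th, ...).
"xtuijuicelbob" → "xiilb".

xiilb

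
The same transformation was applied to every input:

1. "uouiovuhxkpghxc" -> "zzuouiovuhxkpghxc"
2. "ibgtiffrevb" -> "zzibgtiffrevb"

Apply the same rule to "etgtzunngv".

zzetgtzunngv

The pattern: prepend "zz".
Applying that to "etgtzunngv" gives "zzetgtzunngv".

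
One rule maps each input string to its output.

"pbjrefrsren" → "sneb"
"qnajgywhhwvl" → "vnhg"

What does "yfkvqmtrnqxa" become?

Each output is the input with this applied: keep one character in every 3, starting at position 2 (positions 2nd, 5th, 8th, ...), then sort the characters into reverse alphabetical order.
Applying that to "yfkvqmtrnqxa" gives "xrqf".
(Check on "qnajgywhhwvl": → "nghv" → "vnhg" ✓)

xrqf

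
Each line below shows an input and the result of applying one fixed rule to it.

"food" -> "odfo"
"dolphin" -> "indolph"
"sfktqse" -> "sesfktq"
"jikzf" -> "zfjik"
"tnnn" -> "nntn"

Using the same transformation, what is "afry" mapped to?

ryaf

In each case the input is transformed by: move the last 2 characters to the front (rotate right by 2).
Doing the same to "afry": "ryaf".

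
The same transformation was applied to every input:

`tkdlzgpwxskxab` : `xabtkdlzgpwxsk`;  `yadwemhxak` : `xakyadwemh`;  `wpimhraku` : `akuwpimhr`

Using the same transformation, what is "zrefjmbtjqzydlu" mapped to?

In each case the input is transformed by: move the last 3 characters to the front (rotate right by 3).
For "zrefjmbtjqzydlu" the result is "dluzrefjmbtjqzy".

dluzrefjmbtjqzy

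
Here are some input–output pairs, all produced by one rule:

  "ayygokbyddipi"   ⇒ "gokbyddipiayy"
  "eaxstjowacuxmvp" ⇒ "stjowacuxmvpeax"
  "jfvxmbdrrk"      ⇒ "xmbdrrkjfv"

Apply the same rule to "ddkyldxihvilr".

yldxihvilrddk

Each output is the input with this applied: move the first 3 characters to the end (rotate left by 3).
On "ddkyldxihvilr" that produces "yldxihvilrddk".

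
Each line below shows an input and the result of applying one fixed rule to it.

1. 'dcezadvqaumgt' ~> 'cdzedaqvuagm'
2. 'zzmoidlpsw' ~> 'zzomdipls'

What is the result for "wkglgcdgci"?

What's happening: delete the last character, then swap each adjacent pair of characters (1↔2, 3↔4, ...).
Starting from "wkglgcdgci": after the first operation, "wkglgcdgc"; after the second, "kwlgcggdc".
(Check on "zzmoidlpsw": → "zzmoidlps" → "zzomdipls" ✓)

kwlgcggdc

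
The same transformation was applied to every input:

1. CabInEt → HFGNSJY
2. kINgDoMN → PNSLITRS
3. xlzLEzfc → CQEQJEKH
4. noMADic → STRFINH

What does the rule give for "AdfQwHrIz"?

The pattern: shift every letter 5 places forward in the alphabet (wrapping around), then convert every letter to uppercase.
Working it through for "AdfQwHrIz": intermediate "FikVbMwNe", final "FIKVBMWNE".

FIKVBMWNE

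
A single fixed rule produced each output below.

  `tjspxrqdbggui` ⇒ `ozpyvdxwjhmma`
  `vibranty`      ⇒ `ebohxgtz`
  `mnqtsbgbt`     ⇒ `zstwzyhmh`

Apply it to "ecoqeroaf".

In each case the input is transformed by: move the last character to the front, then shift every letter 6 places forward in the alphabet (wrapping around).
For "ecoqeroaf", step one produces "fecoqeroa"; step two turns that into "lkiuwkxug".
(Check on "tjspxrqdbggui": → "itjspxrqdbggu" → "ozpyvdxwjhmma" ✓)

lkiuwkxug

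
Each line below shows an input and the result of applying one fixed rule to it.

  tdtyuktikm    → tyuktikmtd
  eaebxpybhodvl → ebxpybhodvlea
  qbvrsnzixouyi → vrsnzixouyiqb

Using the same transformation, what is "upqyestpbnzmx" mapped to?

The pattern: move the first 2 characters to the end (rotate left by 2).
"upqyestpbnzmx" → "qyestpbnzmxup".

qyestpbnzmxup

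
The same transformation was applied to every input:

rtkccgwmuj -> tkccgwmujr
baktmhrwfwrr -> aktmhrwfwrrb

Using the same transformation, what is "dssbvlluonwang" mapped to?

ssbvlluonwangd

What's happening: move the first character to the end.
So "dssbvlluonwang" becomes "ssbvlluonwangd".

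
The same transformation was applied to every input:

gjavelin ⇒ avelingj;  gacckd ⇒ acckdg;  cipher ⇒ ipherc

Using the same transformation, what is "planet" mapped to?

The pattern: move the last 2 characters to the front (rotate right by 2), then swap the front and back halves of the string.
On "planet": the first step gives "etplan", and the second then gives "lanetp".

lanetp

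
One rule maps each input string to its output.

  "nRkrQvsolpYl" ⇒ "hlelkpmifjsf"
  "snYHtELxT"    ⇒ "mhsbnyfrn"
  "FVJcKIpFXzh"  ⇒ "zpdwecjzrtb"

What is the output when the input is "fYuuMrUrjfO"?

The rule is to shift every letter 6 places backward in the alphabet (wrapping around), then convert every letter to lowercase.
Working it through for "fYuuMrUrjfO": intermediate "zSooGlOldzI", final "zsoogloldzi".

zsoogloldzi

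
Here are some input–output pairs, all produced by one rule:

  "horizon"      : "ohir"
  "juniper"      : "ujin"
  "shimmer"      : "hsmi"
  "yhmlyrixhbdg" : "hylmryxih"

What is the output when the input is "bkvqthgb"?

kbqvt

The pattern: delete the last 3 characters, then swap each adjacent pair of characters (1↔2, 3↔4, ...).
Applying both steps to "bkvqthgb": "bkvqt", then "kbqvt".
(Check on "juniper": → "juni" → "ujin" ✓)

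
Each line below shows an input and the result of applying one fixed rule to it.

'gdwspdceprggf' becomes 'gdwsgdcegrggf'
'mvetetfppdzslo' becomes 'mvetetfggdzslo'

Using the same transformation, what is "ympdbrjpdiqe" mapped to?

The pattern: replace every "p" with "g".
So "ympdbrjpdiqe" becomes "ymgdbrjgdiqe".

ymgdbrjgdiqe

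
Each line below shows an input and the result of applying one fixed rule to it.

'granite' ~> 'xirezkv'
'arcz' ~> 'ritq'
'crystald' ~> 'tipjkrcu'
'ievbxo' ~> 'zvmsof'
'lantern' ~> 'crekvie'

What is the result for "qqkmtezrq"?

hhbdkvqih

What's happening: shift every letter 9 places backward in the alphabet (wrapping around).
For "qqkmtezrq" the result is "hhbdkvqih".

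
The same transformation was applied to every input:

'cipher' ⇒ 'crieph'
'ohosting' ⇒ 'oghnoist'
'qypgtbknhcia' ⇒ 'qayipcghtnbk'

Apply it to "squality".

Rule — take characters alternately from the front and the back (1st, last, 2nd, 2nd-last, ...).
For "squality" the result is "syqtuial".

syqtuial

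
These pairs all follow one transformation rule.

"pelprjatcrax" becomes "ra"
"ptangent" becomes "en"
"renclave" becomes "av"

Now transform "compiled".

le

The transformation: delete the last character, then keep only the last 2 characters.
Applying both steps to "compiled": "compile", then "le".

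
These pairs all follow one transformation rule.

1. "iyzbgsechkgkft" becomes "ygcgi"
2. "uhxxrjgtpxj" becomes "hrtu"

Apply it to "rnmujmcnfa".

njn

The pattern: swap the first and last characters, then keep one character in every 3, starting at position 2 (positions 2nd, 5th, 8th, ...).
Working it through for "rnmujmcnfa": intermediate "anmujmcnfr", final "njn".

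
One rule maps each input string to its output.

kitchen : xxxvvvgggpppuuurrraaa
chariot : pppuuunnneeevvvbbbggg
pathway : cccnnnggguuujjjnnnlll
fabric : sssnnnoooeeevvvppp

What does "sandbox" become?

fffnnnaaaqqqooobbbkkk

Looking at the pairs, the operation is to shift every letter 13 places forward in the alphabet (wrapping around) — i.e. ROT13, then repeat every character 3 times.
"sandbox" → "fnaqobk" → "fffnnnaaaqqqooobbbkkk".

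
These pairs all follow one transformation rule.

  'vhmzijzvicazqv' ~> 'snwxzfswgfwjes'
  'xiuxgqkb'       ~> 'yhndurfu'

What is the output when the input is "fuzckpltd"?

Rule — shift every letter 3 places backward in the alphabet (wrapping around), then reverse the string.
For "fuzckpltd", step one produces "crwzhmiqa"; step two turns that into "aqimhzwrc".

aqimhzwrc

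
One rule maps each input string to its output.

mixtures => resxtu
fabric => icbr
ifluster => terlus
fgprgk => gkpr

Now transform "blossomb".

omboss

Looking at the pairs, the operation is to delete the first 2 characters, then swap the front and back halves of the string.
For "blossomb" the result is "omboss".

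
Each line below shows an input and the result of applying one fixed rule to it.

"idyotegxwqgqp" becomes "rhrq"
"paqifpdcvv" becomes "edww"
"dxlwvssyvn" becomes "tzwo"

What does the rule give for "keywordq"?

pser

In each case the input is transformed by: shift every letter 1 place forward in the alphabet (wrapping around), then keep only the last 4 characters.
Starting from "keywordq": after the first operation, "lfzxpser"; after the second, "pser".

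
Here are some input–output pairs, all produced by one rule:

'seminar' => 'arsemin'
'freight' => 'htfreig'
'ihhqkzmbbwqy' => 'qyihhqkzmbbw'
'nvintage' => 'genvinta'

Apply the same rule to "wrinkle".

lewrink

The transformation: move the last 2 characters to the front (rotate right by 2).
For "wrinkle" the result is "lewrink".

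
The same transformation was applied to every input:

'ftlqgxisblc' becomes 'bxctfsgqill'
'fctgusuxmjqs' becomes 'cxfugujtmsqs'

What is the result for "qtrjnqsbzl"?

In each case the input is transformed by: sort the characters into alphabetical order, then take characters alternately from the front and the back (1st, last, 2nd, 2nd-last, ...).
Applying that to "qtrjnqsbzl" gives "bzjtlsnrqq".
(Check on "fctgusuxmjqs": → "cfgjmqsstuux" → "cxfugujtmsqs" ✓)

bzjtlsnrqq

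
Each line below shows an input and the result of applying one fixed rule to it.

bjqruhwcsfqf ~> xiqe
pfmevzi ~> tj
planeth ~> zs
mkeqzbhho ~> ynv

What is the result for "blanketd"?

The rule is to shift every letter 12 places backward in the alphabet (wrapping around), then keep one character in every 3, starting at position 2 (positions 2nd, 5th, 8th, ...).
"blanketd" → "pzobyshr" → "zyr".

zyr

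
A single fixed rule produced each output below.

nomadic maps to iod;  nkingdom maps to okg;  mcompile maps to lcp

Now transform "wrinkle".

Looking at the pairs, the operation is to move the last 2 characters to the front (rotate right by 2), then keep one character in every 3, starting at position 1 (positions 1st, 4th, 7th, ...).
Working it through for "wrinkle": intermediate "lewrink", final "lrk".

lrk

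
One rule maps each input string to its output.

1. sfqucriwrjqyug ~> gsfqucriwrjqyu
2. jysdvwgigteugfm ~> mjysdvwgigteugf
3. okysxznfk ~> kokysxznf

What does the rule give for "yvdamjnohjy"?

yyvdamjnohj

The rule is to move the last character to the front.
"yvdamjnohjy" → "yyvdamjnohj".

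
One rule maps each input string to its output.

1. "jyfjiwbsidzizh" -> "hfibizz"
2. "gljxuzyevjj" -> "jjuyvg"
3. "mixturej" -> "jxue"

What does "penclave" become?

enlv

The pattern: swap the first and last characters, then keep every other character starting from the first (positions 1st, 3rd, 5th, ...).
Working it through for "penclave": intermediate "eenclavp", final "enlv".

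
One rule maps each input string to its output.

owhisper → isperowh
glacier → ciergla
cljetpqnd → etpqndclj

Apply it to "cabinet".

Each output is the input with this applied: move the first 3 characters to the end (rotate left by 3).
On "cabinet" that produces "inetcab".

inetcab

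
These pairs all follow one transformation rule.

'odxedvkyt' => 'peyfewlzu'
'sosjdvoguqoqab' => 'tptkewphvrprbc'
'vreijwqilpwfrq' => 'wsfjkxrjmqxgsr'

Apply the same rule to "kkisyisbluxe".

lljtzjtcmvyf

Looking at the pairs, the operation is to shift every letter 1 place forward in the alphabet (wrapping around).
On "kkisyisbluxe" that produces "lljtzjtcmvyf".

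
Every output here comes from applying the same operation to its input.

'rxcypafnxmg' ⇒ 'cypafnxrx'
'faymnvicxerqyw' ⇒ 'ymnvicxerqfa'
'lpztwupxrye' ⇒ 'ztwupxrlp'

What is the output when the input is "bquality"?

The rule is to delete the last 2 characters, then move the first 2 characters to the end (rotate left by 2).
Working it through for "bquality": intermediate "bquali", final "ualibq".

ualibq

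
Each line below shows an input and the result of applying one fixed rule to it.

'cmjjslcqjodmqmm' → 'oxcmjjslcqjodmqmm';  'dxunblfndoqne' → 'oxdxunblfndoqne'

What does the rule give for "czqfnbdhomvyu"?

oxczqfnbdhomvyu

The rule is to prepend "ox".
On "czqfnbdhomvyu" that produces "oxczqfnbdhomvyu".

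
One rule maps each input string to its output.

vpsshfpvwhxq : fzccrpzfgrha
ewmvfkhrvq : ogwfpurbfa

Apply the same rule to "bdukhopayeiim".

lneuryzkiossw

The rule is to shift every letter 10 places forward in the alphabet (wrapping around).
For "bdukhopayeiim" the result is "lneuryzkiossw".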